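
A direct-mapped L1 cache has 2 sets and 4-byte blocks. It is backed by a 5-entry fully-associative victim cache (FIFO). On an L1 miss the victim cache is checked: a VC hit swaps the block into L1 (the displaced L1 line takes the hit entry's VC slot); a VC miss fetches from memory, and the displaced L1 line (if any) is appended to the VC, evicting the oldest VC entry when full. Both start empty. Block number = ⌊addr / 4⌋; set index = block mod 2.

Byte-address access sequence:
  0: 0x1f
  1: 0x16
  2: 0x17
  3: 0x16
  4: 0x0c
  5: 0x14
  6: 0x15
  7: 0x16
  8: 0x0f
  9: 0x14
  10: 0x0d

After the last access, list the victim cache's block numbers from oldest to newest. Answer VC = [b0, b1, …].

#0 0x1f→b7/s1 MISS; vc=[]
#1 0x16→b5/s1 MISS; vc=[7]
#2 0x17→b5/s1 L1-HIT; vc=[7]
#3 0x16→b5/s1 L1-HIT; vc=[7]
#4 0xc→b3/s1 MISS; vc=[7,5]
#5 0x14→b5/s1 VC-HIT; vc=[7,3]
#6 0x15→b5/s1 L1-HIT; vc=[7,3]
#7 0x16→b5/s1 L1-HIT; vc=[7,3]
#8 0xf→b3/s1 VC-HIT; vc=[7,5]
#9 0x14→b5/s1 VC-HIT; vc=[7,3]
#10 0xd→b3/s1 VC-HIT; vc=[7,5]

VC = [7, 5]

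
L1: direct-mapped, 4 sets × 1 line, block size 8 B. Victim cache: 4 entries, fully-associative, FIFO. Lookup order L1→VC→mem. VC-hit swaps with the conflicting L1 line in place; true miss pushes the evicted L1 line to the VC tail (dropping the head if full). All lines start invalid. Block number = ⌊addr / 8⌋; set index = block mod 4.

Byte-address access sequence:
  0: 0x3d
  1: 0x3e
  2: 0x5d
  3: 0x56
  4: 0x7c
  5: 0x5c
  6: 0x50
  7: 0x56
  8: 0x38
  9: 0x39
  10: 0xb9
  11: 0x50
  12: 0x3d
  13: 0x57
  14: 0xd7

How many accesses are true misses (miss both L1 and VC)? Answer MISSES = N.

0: 0x3d (blk 7, set 3) → MISS  vc=[]
1: 0x3e (blk 7, set 3) → L1-HIT  vc=[]
2: 0x5d (blk 11, set 3) → MISS  vc=[7]
3: 0x56 (blk 10, set 2) → MISS  vc=[7]
4: 0x7c (blk 15, set 3) → MISS  vc=[7, 11]
5: 0x5c (blk 11, set 3) → VC-HIT  vc=[7, 15]
6: 0x50 (blk 10, set 2) → L1-HIT  vc=[7, 15]
7: 0x56 (blk 10, set 2) → L1-HIT  vc=[7, 15]
8: 0x38 (blk 7, set 3) → VC-HIT  vc=[11, 15]
9: 0x39 (blk 7, set 3) → L1-HIT  vc=[11, 15]
10: 0xb9 (blk 23, set 3) → MISS  vc=[11, 15, 7]
11: 0x50 (blk 10, set 2) → L1-HIT  vc=[11, 15, 7]
12: 0x3d (blk 7, set 3) → VC-HIT  vc=[11, 15, 23]
13: 0x57 (blk 10, set 2) → L1-HIT  vc=[11, 15, 23]
14: 0xd7 (blk 26, set 2) → MISS  vc=[11, 15, 23, 10]

MISSES = 6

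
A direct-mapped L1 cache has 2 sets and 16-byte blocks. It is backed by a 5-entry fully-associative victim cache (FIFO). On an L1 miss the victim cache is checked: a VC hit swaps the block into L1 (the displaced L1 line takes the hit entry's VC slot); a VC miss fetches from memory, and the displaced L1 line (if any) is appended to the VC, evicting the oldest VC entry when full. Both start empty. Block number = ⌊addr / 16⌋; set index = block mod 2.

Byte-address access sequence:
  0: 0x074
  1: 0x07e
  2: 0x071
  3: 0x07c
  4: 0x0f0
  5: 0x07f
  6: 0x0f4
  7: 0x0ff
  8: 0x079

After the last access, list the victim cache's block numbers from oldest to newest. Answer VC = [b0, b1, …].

VC = [15]

  [0] addr=0x74 blk=7 s=1: MISS | VC []
  [1] addr=0x7e blk=7 s=1: L1-HIT | VC []
  [2] addr=0x71 blk=7 s=1: L1-HIT | VC []
  [3] addr=0x7c blk=7 s=1: L1-HIT | VC []
  [4] addr=0xf0 blk=15 s=1: MISS | VC [7]
  [5] addr=0x7f blk=7 s=1: VC-HIT | VC [15]
  [6] addr=0xf4 blk=15 s=1: VC-HIT | VC [7]
  [7] addr=0xff blk=15 s=1: L1-HIT | VC [7]
  [8] addr=0x79 blk=7 s=1: VC-HIT | VC [15]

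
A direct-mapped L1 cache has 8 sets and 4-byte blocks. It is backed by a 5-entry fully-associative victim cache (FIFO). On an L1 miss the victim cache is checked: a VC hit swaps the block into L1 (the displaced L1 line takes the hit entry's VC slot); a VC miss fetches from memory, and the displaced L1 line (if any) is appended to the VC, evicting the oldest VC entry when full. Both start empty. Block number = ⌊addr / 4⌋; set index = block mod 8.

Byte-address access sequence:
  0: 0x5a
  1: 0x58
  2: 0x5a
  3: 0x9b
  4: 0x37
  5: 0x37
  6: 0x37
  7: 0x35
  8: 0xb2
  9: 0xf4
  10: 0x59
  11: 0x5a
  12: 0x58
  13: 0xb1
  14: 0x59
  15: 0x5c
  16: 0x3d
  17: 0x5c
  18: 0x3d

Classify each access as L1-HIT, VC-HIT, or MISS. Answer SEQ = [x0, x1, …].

#0 0x5a→b22/s6 MISS; vc=[]
#1 0x58→b22/s6 L1-HIT; vc=[]
#2 0x5a→b22/s6 L1-HIT; vc=[]
#3 0x9b→b38/s6 MISS; vc=[22]
#4 0x37→b13/s5 MISS; vc=[22]
#5 0x37→b13/s5 L1-HIT; vc=[22]
#6 0x37→b13/s5 L1-HIT; vc=[22]
#7 0x35→b13/s5 L1-HIT; vc=[22]
#8 0xb2→b44/s4 MISS; vc=[22]
#9 0xf4→b61/s5 MISS; vc=[22,13]
#10 0x59→b22/s6 VC-HIT; vc=[38,13]
#11 0x5a→b22/s6 L1-HIT; vc=[38,13]
#12 0x58→b22/s6 L1-HIT; vc=[38,13]
#13 0xb1→b44/s4 L1-HIT; vc=[38,13]
#14 0x59→b22/s6 L1-HIT; vc=[38,13]
#15 0x5c→b23/s7 MISS; vc=[38,13]
#16 0x3d→b15/s7 MISS; vc=[38,13,23]
#17 0x5c→b23/s7 VC-HIT; vc=[38,13,15]
#18 0x3d→b15/s7 VC-HIT; vc=[38,13,23]

SEQ = [MISS, L1-HIT, L1-HIT, MISS, MISS, L1-HIT, L1-HIT, L1-HIT, MISS, MISS, VC-HIT, L1-HIT, L1-HIT, L1-HIT, L1-HIT, MISS, MISS, VC-HIT, VC-HIT]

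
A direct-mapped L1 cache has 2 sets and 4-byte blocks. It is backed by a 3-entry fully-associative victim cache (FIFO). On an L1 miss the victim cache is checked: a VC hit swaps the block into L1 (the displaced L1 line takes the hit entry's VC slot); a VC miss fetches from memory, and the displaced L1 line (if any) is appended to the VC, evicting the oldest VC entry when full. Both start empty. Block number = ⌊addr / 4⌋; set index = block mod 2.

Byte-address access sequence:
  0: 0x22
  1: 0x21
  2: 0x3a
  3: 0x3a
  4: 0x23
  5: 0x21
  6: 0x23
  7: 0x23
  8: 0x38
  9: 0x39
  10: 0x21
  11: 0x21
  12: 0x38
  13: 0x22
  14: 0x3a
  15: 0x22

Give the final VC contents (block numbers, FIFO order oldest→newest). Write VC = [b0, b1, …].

  [0] addr=0x22 blk=8 s=0: MISS | VC []
  [1] addr=0x21 blk=8 s=0: L1-HIT | VC []
  [2] addr=0x3a blk=14 s=0: MISS | VC [8]
  [3] addr=0x3a blk=14 s=0: L1-HIT | VC [8]
  [4] addr=0x23 blk=8 s=0: VC-HIT | VC [14]
  [5] addr=0x21 blk=8 s=0: L1-HIT | VC [14]
  [6] addr=0x23 blk=8 s=0: L1-HIT | VC [14]
  [7] addr=0x23 blk=8 s=0: L1-HIT | VC [14]
  [8] addr=0x38 blk=14 s=0: VC-HIT | VC [8]
  [9] addr=0x39 blk=14 s=0: L1-HIT | VC [8]
  [10] addr=0x21 blk=8 s=0: VC-HIT | VC [14]
  [11] addr=0x21 blk=8 s=0: L1-HIT | VC [14]
  [12] addr=0x38 blk=14 s=0: VC-HIT | VC [8]
  [13] addr=0x22 blk=8 s=0: VC-HIT | VC [14]
  [14] addr=0x3a blk=14 s=0: VC-HIT | VC [8]
  [15] addr=0x22 blk=8 s=0: VC-HIT | VC [14]

VC = [14]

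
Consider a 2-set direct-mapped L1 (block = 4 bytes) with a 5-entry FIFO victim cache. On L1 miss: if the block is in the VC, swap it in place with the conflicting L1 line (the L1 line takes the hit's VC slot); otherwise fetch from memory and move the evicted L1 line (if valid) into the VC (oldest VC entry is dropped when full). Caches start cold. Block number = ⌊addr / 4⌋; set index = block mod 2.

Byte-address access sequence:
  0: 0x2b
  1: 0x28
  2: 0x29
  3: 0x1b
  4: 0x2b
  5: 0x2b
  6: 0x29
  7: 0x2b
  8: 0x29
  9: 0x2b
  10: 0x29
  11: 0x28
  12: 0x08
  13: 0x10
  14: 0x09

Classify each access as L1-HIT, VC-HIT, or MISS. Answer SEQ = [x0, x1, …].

0: 0x2b (blk 10, set 0) → MISS  vc=[]
1: 0x28 (blk 10, set 0) → L1-HIT  vc=[]
2: 0x29 (blk 10, set 0) → L1-HIT  vc=[]
3: 0x1b (blk 6, set 0) → MISS  vc=[10]
4: 0x2b (blk 10, set 0) → VC-HIT  vc=[6]
5: 0x2b (blk 10, set 0) → L1-HIT  vc=[6]
6: 0x29 (blk 10, set 0) → L1-HIT  vc=[6]
7: 0x2b (blk 10, set 0) → L1-HIT  vc=[6]
8: 0x29 (blk 10, set 0) → L1-HIT  vc=[6]
9: 0x2b (blk 10, set 0) → L1-HIT  vc=[6]
10: 0x29 (blk 10, set 0) → L1-HIT  vc=[6]
11: 0x28 (blk 10, set 0) → L1-HIT  vc=[6]
12: 0x8 (blk 2, set 0) → MISS  vc=[6, 10]
13: 0x10 (blk 4, set 0) → MISS  vc=[6, 10, 2]
14: 0x9 (blk 2, set 0) → VC-HIT  vc=[6, 10, 4]

SEQ = [MISS, L1-HIT, L1-HIT, MISS, VC-HIT, L1-HIT, L1-HIT, L1-HIT, L1-HIT, L1-HIT, L1-HIT, L1-HIT, MISS, MISS, VC-HIT]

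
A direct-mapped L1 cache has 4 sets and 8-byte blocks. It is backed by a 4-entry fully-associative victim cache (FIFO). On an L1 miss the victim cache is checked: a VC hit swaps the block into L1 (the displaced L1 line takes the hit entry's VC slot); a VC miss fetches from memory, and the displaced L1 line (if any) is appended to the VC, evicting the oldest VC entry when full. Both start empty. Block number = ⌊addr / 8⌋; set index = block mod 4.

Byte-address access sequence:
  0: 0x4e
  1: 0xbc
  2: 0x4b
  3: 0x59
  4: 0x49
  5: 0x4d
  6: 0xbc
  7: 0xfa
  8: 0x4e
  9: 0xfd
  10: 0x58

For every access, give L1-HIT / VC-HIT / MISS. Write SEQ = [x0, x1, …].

SEQ = [MISS, MISS, L1-HIT, MISS, L1-HIT, L1-HIT, VC-HIT, MISS, L1-HIT, L1-HIT, VC-HIT]

  [0] addr=0x4e blk=9 s=1: MISS | VC []
  [1] addr=0xbc blk=23 s=3: MISS | VC []
  [2] addr=0x4b blk=9 s=1: L1-HIT | VC []
  [3] addr=0x59 blk=11 s=3: MISS | VC [23]
  [4] addr=0x49 blk=9 s=1: L1-HIT | VC [23]
  [5] addr=0x4d blk=9 s=1: L1-HIT | VC [23]
  [6] addr=0xbc blk=23 s=3: VC-HIT | VC [11]
  [7] addr=0xfa blk=31 s=3: MISS | VC [11, 23]
  [8] addr=0x4e blk=9 s=1: L1-HIT | VC [11, 23]
  [9] addr=0xfd blk=31 s=3: L1-HIT | VC [11, 23]
  [10] addr=0x58 blk=11 s=3: VC-HIT | VC [31, 23]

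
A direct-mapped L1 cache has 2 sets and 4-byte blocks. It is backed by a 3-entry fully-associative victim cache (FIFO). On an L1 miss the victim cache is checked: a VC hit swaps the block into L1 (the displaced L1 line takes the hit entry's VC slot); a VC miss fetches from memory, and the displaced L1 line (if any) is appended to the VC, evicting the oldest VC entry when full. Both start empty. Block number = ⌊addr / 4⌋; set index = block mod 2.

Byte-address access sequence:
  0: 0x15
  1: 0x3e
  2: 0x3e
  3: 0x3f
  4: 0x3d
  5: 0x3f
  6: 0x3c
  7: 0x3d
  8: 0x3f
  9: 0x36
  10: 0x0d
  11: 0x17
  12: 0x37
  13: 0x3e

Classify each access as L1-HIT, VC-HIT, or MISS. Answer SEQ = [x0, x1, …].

SEQ = [MISS, MISS, L1-HIT, L1-HIT, L1-HIT, L1-HIT, L1-HIT, L1-HIT, L1-HIT, MISS, MISS, VC-HIT, VC-HIT, VC-HIT]

#0 0x15→b5/s1 MISS; vc=[]
#1 0x3e→b15/s1 MISS; vc=[5]
#2 0x3e→b15/s1 L1-HIT; vc=[5]
#3 0x3f→b15/s1 L1-HIT; vc=[5]
#4 0x3d→b15/s1 L1-HIT; vc=[5]
#5 0x3f→b15/s1 L1-HIT; vc=[5]
#6 0x3c→b15/s1 L1-HIT; vc=[5]
#7 0x3d→b15/s1 L1-HIT; vc=[5]
#8 0x3f→b15/s1 L1-HIT; vc=[5]
#9 0x36→b13/s1 MISS; vc=[5,15]
#10 0xd→b3/s1 MISS; vc=[5,15,13]
#11 0x17→b5/s1 VC-HIT; vc=[3,15,13]
#12 0x37→b13/s1 VC-HIT; vc=[3,15,5]
#13 0x3e→b15/s1 VC-HIT; vc=[3,13,5]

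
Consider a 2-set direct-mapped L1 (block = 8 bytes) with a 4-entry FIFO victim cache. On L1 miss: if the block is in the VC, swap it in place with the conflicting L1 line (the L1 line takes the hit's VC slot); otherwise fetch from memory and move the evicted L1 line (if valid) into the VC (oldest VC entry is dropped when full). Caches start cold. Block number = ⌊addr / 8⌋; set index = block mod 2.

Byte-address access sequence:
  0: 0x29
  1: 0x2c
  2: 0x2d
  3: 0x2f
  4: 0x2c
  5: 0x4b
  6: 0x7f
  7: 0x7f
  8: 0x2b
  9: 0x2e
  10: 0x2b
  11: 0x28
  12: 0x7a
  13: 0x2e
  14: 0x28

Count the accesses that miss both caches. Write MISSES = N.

MISSES = 3

  [0] addr=0x29 blk=5 s=1: MISS | VC []
  [1] addr=0x2c blk=5 s=1: L1-HIT | VC []
  [2] addr=0x2d blk=5 s=1: L1-HIT | VC []
  [3] addr=0x2f blk=5 s=1: L1-HIT | VC []
  [4] addr=0x2c blk=5 s=1: L1-HIT | VC []
  [5] addr=0x4b blk=9 s=1: MISS | VC [5]
  [6] addr=0x7f blk=15 s=1: MISS | VC [5, 9]
  [7] addr=0x7f blk=15 s=1: L1-HIT | VC [5, 9]
  [8] addr=0x2b blk=5 s=1: VC-HIT | VC [15, 9]
  [9] addr=0x2e blk=5 s=1: L1-HIT | VC [15, 9]
  [10] addr=0x2b blk=5 s=1: L1-HIT | VC [15, 9]
  [11] addr=0x28 blk=5 s=1: L1-HIT | VC [15, 9]
  [12] addr=0x7a blk=15 s=1: VC-HIT | VC [5, 9]
  [13] addr=0x2e blk=5 s=1: VC-HIT | VC [15, 9]
  [14] addr=0x28 blk=5 s=1: L1-HIT | VC [15, 9]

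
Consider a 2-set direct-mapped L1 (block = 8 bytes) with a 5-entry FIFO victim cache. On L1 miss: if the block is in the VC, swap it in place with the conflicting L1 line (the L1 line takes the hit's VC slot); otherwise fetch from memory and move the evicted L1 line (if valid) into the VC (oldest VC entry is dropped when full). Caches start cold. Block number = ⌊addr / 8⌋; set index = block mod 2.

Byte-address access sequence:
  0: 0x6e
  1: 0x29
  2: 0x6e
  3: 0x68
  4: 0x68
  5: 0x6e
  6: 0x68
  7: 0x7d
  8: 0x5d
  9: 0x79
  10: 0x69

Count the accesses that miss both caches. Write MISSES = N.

MISSES = 4

0: 0x6e (blk 13, set 1) → MISS  vc=[]
1: 0x29 (blk 5, set 1) → MISS  vc=[13]
2: 0x6e (blk 13, set 1) → VC-HIT  vc=[5]
3: 0x68 (blk 13, set 1) → L1-HIT  vc=[5]
4: 0x68 (blk 13, set 1) → L1-HIT  vc=[5]
5: 0x6e (blk 13, set 1) → L1-HIT  vc=[5]
6: 0x68 (blk 13, set 1) → L1-HIT  vc=[5]
7: 0x7d (blk 15, set 1) → MISS  vc=[5, 13]
8: 0x5d (blk 11, set 1) → MISS  vc=[5, 13, 15]
9: 0x79 (blk 15, set 1) → VC-HIT  vc=[5, 13, 11]
10: 0x69 (blk 13, set 1) → VC-HIT  vc=[5, 15, 11]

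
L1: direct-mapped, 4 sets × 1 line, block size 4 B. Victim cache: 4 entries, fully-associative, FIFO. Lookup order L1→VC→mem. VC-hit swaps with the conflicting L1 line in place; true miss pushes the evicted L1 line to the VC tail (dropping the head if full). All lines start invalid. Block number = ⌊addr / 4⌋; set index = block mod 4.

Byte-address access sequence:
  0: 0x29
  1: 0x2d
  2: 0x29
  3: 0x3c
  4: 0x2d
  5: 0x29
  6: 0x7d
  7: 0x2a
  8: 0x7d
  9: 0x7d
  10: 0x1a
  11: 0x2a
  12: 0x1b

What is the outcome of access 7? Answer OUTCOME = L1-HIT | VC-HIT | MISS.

#0 0x29→b10/s2 MISS; vc=[]
#1 0x2d→b11/s3 MISS; vc=[]
#2 0x29→b10/s2 L1-HIT; vc=[]
#3 0x3c→b15/s3 MISS; vc=[11]
#4 0x2d→b11/s3 VC-HIT; vc=[15]
#5 0x29→b10/s2 L1-HIT; vc=[15]
#6 0x7d→b31/s3 MISS; vc=[15,11]
#7 0x2a→b10/s2 L1-HIT; vc=[15,11]
#8 0x7d→b31/s3 L1-HIT; vc=[15,11]
#9 0x7d→b31/s3 L1-HIT; vc=[15,11]
#10 0x1a→b6/s2 MISS; vc=[15,11,10]
#11 0x2a→b10/s2 VC-HIT; vc=[15,11,6]
#12 0x1b→b6/s2 VC-HIT; vc=[15,11,10]

OUTCOME = L1-HIT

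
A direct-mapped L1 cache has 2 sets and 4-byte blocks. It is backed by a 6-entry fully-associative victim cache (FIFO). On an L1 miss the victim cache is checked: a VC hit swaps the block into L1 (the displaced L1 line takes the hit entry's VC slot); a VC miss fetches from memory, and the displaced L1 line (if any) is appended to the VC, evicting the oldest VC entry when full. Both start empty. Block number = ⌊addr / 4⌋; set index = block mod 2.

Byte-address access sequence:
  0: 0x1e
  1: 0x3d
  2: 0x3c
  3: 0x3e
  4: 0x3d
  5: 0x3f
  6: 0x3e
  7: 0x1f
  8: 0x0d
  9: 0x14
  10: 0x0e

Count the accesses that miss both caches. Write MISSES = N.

MISSES = 4

#0 0x1e→b7/s1 MISS; vc=[]
#1 0x3d→b15/s1 MISS; vc=[7]
#2 0x3c→b15/s1 L1-HIT; vc=[7]
#3 0x3e→b15/s1 L1-HIT; vc=[7]
#4 0x3d→b15/s1 L1-HIT; vc=[7]
#5 0x3f→b15/s1 L1-HIT; vc=[7]
#6 0x3e→b15/s1 L1-HIT; vc=[7]
#7 0x1f→b7/s1 VC-HIT; vc=[15]
#8 0xd→b3/s1 MISS; vc=[15,7]
#9 0x14→b5/s1 MISS; vc=[15,7,3]
#10 0xe→b3/s1 VC-HIT; vc=[15,7,5]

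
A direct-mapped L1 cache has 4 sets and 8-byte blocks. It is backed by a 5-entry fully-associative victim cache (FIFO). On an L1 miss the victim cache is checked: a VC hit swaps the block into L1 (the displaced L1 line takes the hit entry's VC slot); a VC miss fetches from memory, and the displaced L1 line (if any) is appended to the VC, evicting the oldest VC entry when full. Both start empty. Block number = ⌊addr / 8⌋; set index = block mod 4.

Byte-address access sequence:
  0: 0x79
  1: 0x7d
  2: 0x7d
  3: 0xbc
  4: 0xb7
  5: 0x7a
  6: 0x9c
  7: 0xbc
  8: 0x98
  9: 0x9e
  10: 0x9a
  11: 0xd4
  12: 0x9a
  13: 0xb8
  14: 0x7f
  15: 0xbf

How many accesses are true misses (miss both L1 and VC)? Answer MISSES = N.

MISSES = 5

  [0] addr=0x79 blk=15 s=3: MISS | VC []
  [1] addr=0x7d blk=15 s=3: L1-HIT | VC []
  [2] addr=0x7d blk=15 s=3: L1-HIT | VC []
  [3] addr=0xbc blk=23 s=3: MISS | VC [15]
  [4] addr=0xb7 blk=22 s=2: MISS | VC [15]
  [5] addr=0x7a blk=15 s=3: VC-HIT | VC [23]
  [6] addr=0x9c blk=19 s=3: MISS | VC [23, 15]
  [7] addr=0xbc blk=23 s=3: VC-HIT | VC [19, 15]
  [8] addr=0x98 blk=19 s=3: VC-HIT | VC [23, 15]
  [9] addr=0x9e blk=19 s=3: L1-HIT | VC [23, 15]
  [10] addr=0x9a blk=19 s=3: L1-HIT | VC [23, 15]
  [11] addr=0xd4 blk=26 s=2: MISS | VC [23, 15, 22]
  [12] addr=0x9a blk=19 s=3: L1-HIT | VC [23, 15, 22]
  [13] addr=0xb8 blk=23 s=3: VC-HIT | VC [19, 15, 22]
  [14] addr=0x7f blk=15 s=3: VC-HIT | VC [19, 23, 22]
  [15] addr=0xbf blk=23 s=3: VC-HIT | VC [19, 15, 22]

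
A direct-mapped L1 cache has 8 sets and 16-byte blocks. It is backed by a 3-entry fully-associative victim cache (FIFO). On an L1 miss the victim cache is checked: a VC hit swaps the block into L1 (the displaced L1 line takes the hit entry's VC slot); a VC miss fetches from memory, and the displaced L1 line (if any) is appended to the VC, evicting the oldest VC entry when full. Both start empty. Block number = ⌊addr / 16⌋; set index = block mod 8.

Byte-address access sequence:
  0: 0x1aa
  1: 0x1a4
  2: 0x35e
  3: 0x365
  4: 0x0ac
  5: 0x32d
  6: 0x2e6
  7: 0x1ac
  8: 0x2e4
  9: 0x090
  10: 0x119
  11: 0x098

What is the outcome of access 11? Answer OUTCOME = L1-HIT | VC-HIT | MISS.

#0 0x1aa→b26/s2 MISS; vc=[]
#1 0x1a4→b26/s2 L1-HIT; vc=[]
#2 0x35e→b53/s5 MISS; vc=[]
#3 0x365→b54/s6 MISS; vc=[]
#4 0xac→b10/s2 MISS; vc=[26]
#5 0x32d→b50/s2 MISS; vc=[26,10]
#6 0x2e6→b46/s6 MISS; vc=[26,10,54]
#7 0x1ac→b26/s2 VC-HIT; vc=[50,10,54]
#8 0x2e4→b46/s6 L1-HIT; vc=[50,10,54]
#9 0x90→b9/s1 MISS; vc=[50,10,54]
#10 0x119→b17/s1 MISS; vc=[10,54,9]
#11 0x98→b9/s1 VC-HIT; vc=[10,54,17]

OUTCOME = VC-HIT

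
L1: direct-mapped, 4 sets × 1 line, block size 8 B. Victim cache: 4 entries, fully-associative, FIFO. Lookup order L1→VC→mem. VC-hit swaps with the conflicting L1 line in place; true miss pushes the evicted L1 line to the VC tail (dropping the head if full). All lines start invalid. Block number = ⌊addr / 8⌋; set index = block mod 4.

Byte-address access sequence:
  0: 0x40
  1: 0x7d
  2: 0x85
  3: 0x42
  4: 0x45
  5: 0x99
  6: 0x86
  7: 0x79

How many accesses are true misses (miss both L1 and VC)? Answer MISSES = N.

MISSES = 4

  [0] addr=0x40 blk=8 s=0: MISS | VC []
  [1] addr=0x7d blk=15 s=3: MISS | VC []
  [2] addr=0x85 blk=16 s=0: MISS | VC [8]
  [3] addr=0x42 blk=8 s=0: VC-HIT | VC [16]
  [4] addr=0x45 blk=8 s=0: L1-HIT | VC [16]
  [5] addr=0x99 blk=19 s=3: MISS | VC [16, 15]
  [6] addr=0x86 blk=16 s=0: VC-HIT | VC [8, 15]
  [7] addr=0x79 blk=15 s=3: VC-HIT | VC [8, 19]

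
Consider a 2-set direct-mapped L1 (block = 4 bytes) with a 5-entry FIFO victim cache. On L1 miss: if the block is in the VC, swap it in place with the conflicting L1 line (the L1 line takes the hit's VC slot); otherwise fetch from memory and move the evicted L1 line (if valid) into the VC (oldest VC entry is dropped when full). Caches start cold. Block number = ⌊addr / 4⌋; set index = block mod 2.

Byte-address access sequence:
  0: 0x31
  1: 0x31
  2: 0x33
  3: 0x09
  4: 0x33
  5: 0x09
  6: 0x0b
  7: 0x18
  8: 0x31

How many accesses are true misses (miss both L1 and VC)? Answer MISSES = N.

#0 0x31→b12/s0 MISS; vc=[]
#1 0x31→b12/s0 L1-HIT; vc=[]
#2 0x33→b12/s0 L1-HIT; vc=[]
#3 0x9→b2/s0 MISS; vc=[12]
#4 0x33→b12/s0 VC-HIT; vc=[2]
#5 0x9→b2/s0 VC-HIT; vc=[12]
#6 0xb→b2/s0 L1-HIT; vc=[12]
#7 0x18→b6/s0 MISS; vc=[12,2]
#8 0x31→b12/s0 VC-HIT; vc=[6,2]

MISSES = 3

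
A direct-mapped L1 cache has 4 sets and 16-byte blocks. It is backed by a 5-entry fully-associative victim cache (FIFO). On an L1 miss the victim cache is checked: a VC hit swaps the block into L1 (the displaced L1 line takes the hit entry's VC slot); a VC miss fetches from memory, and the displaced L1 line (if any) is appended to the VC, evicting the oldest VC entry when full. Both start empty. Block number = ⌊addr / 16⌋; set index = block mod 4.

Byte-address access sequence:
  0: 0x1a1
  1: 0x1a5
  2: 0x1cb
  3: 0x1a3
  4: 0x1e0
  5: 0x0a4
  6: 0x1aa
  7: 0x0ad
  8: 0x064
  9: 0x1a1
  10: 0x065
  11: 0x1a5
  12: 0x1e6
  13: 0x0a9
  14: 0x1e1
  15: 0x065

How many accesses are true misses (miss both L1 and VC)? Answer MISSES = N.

  [0] addr=0x1a1 blk=26 s=2: MISS | VC []
  [1] addr=0x1a5 blk=26 s=2: L1-HIT | VC []
  [2] addr=0x1cb blk=28 s=0: MISS | VC []
  [3] addr=0x1a3 blk=26 s=2: L1-HIT | VC []
  [4] addr=0x1e0 blk=30 s=2: MISS | VC [26]
  [5] addr=0xa4 blk=10 s=2: MISS | VC [26, 30]
  [6] addr=0x1aa blk=26 s=2: VC-HIT | VC [10, 30]
  [7] addr=0xad blk=10 s=2: VC-HIT | VC [26, 30]
  [8] addr=0x64 blk=6 s=2: MISS | VC [26, 30, 10]
  [9] addr=0x1a1 blk=26 s=2: VC-HIT | VC [6, 30, 10]
  [10] addr=0x65 blk=6 s=2: VC-HIT | VC [26, 30, 10]
  [11] addr=0x1a5 blk=26 s=2: VC-HIT | VC [6, 30, 10]
  [12] addr=0x1e6 blk=30 s=2: VC-HIT | VC [6, 26, 10]
  [13] addr=0xa9 blk=10 s=2: VC-HIT | VC [6, 26, 30]
  [14] addr=0x1e1 blk=30 s=2: VC-HIT | VC [6, 26, 10]
  [15] addr=0x65 blk=6 s=2: VC-HIT | VC [30, 26, 10]

MISSES = 5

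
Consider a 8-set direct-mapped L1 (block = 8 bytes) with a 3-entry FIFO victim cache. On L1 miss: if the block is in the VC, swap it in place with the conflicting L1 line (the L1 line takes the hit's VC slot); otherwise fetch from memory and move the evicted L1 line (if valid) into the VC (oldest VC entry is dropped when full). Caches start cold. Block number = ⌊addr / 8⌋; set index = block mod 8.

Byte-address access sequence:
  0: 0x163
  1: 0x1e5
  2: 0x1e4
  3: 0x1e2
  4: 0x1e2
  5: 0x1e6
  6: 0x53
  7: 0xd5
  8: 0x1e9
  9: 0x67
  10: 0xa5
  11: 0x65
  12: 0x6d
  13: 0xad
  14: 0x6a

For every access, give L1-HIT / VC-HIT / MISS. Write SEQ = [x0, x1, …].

SEQ = [MISS, MISS, L1-HIT, L1-HIT, L1-HIT, L1-HIT, MISS, MISS, MISS, MISS, MISS, VC-HIT, MISS, MISS, VC-HIT]

0: 0x163 (blk 44, set 4) → MISS  vc=[]
1: 0x1e5 (blk 60, set 4) → MISS  vc=[44]
2: 0x1e4 (blk 60, set 4) → L1-HIT  vc=[44]
3: 0x1e2 (blk 60, set 4) → L1-HIT  vc=[44]
4: 0x1e2 (blk 60, set 4) → L1-HIT  vc=[44]
5: 0x1e6 (blk 60, set 4) → L1-HIT  vc=[44]
6: 0x53 (blk 10, set 2) → MISS  vc=[44]
7: 0xd5 (blk 26, set 2) → MISS  vc=[44, 10]
8: 0x1e9 (blk 61, set 5) → MISS  vc=[44, 10]
9: 0x67 (blk 12, set 4) → MISS  vc=[44, 10, 60]
10: 0xa5 (blk 20, set 4) → MISS  vc=[10, 60, 12]
11: 0x65 (blk 12, set 4) → VC-HIT  vc=[10, 60, 20]
12: 0x6d (blk 13, set 5) → MISS  vc=[60, 20, 61]
13: 0xad (blk 21, set 5) → MISS  vc=[20, 61, 13]
14: 0x6a (blk 13, set 5) → VC-HIT  vc=[20, 61, 21]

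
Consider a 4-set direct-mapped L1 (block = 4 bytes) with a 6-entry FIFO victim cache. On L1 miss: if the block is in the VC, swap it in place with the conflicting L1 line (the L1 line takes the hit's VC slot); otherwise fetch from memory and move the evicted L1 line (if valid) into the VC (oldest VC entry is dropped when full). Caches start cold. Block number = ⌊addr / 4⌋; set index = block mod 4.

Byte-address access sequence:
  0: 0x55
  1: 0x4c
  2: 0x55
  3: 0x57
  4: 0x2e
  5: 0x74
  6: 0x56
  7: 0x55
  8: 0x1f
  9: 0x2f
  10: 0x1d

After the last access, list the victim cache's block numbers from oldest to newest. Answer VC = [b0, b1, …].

  [0] addr=0x55 blk=21 s=1: MISS | VC []
  [1] addr=0x4c blk=19 s=3: MISS | VC []
  [2] addr=0x55 blk=21 s=1: L1-HIT | VC []
  [3] addr=0x57 blk=21 s=1: L1-HIT | VC []
  [4] addr=0x2e blk=11 s=3: MISS | VC [19]
  [5] addr=0x74 blk=29 s=1: MISS | VC [19, 21]
  [6] addr=0x56 blk=21 s=1: VC-HIT | VC [19, 29]
  [7] addr=0x55 blk=21 s=1: L1-HIT | VC [19, 29]
  [8] addr=0x1f blk=7 s=3: MISS | VC [19, 29, 11]
  [9] addr=0x2f blk=11 s=3: VC-HIT | VC [19, 29, 7]
  [10] addr=0x1d blk=7 s=3: VC-HIT | VC [19, 29, 11]

VC = [19, 29, 11]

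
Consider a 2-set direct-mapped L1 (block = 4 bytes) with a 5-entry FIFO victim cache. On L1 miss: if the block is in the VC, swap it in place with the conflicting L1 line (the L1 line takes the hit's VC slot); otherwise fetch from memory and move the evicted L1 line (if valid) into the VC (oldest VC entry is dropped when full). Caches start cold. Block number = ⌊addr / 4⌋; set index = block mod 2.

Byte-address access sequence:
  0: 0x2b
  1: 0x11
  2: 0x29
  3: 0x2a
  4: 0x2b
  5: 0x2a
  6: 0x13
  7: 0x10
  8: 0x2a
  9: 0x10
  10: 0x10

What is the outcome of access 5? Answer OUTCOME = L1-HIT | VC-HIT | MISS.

#0 0x2b→b10/s0 MISS; vc=[]
#1 0x11→b4/s0 MISS; vc=[10]
#2 0x29→b10/s0 VC-HIT; vc=[4]
#3 0x2a→b10/s0 L1-HIT; vc=[4]
#4 0x2b→b10/s0 L1-HIT; vc=[4]
#5 0x2a→b10/s0 L1-HIT; vc=[4]
#6 0x13→b4/s0 VC-HIT; vc=[10]
#7 0x10→b4/s0 L1-HIT; vc=[10]
#8 0x2a→b10/s0 VC-HIT; vc=[4]
#9 0x10→b4/s0 VC-HIT; vc=[10]
#10 0x10→b4/s0 L1-HIT; vc=[10]

OUTCOME = L1-HIT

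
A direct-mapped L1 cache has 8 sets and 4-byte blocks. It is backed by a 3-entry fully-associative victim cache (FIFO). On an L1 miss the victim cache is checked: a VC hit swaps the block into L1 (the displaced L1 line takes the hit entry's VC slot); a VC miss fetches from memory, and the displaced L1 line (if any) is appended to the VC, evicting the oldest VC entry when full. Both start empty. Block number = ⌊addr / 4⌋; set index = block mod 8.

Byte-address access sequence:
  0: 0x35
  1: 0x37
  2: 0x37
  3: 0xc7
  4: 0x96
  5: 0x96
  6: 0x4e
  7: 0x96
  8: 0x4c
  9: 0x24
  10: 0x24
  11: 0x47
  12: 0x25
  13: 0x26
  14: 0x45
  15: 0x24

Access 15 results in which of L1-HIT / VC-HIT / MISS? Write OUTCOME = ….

  [0] addr=0x35 blk=13 s=5: MISS | VC []
  [1] addr=0x37 blk=13 s=5: L1-HIT | VC []
  [2] addr=0x37 blk=13 s=5: L1-HIT | VC []
  [3] addr=0xc7 blk=49 s=1: MISS | VC []
  [4] addr=0x96 blk=37 s=5: MISS | VC [13]
  [5] addr=0x96 blk=37 s=5: L1-HIT | VC [13]
  [6] addr=0x4e blk=19 s=3: MISS | VC [13]
  [7] addr=0x96 blk=37 s=5: L1-HIT | VC [13]
  [8] addr=0x4c blk=19 s=3: L1-HIT | VC [13]
  [9] addr=0x24 blk=9 s=1: MISS | VC [13, 49]
  [10] addr=0x24 blk=9 s=1: L1-HIT | VC [13, 49]
  [11] addr=0x47 blk=17 s=1: MISS | VC [13, 49, 9]
  [12] addr=0x25 blk=9 s=1: VC-HIT | VC [13, 49, 17]
  [13] addr=0x26 blk=9 s=1: L1-HIT | VC [13, 49, 17]
  [14] addr=0x45 blk=17 s=1: VC-HIT | VC [13, 49, 9]
  [15] addr=0x24 blk=9 s=1: VC-HIT | VC [13, 49, 17]

OUTCOME = VC-HIT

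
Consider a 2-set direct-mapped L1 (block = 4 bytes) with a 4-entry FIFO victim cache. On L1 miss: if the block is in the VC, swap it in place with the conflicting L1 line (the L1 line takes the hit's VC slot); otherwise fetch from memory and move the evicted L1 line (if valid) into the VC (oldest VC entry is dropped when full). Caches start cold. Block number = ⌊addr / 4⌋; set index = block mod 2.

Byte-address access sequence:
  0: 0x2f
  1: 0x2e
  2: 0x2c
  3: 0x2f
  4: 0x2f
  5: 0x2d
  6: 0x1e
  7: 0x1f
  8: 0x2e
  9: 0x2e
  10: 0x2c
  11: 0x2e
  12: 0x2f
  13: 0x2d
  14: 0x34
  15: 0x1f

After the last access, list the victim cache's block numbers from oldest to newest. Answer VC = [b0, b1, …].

0: 0x2f (blk 11, set 1) → MISS  vc=[]
1: 0x2e (blk 11, set 1) → L1-HIT  vc=[]
2: 0x2c (blk 11, set 1) → L1-HIT  vc=[]
3: 0x2f (blk 11, set 1) → L1-HIT  vc=[]
4: 0x2f (blk 11, set 1) → L1-HIT  vc=[]
5: 0x2d (blk 11, set 1) → L1-HIT  vc=[]
6: 0x1e (blk 7, set 1) → MISS  vc=[11]
7: 0x1f (blk 7, set 1) → L1-HIT  vc=[11]
8: 0x2e (blk 11, set 1) → VC-HIT  vc=[7]
9: 0x2e (blk 11, set 1) → L1-HIT  vc=[7]
10: 0x2c (blk 11, set 1) → L1-HIT  vc=[7]
11: 0x2e (blk 11, set 1) → L1-HIT  vc=[7]
12: 0x2f (blk 11, set 1) → L1-HIT  vc=[7]
13: 0x2d (blk 11, set 1) → L1-HIT  vc=[7]
14: 0x34 (blk 13, set 1) → MISS  vc=[7, 11]
15: 0x1f (blk 7, set 1) → VC-HIT  vc=[13, 11]

VC = [13, 11]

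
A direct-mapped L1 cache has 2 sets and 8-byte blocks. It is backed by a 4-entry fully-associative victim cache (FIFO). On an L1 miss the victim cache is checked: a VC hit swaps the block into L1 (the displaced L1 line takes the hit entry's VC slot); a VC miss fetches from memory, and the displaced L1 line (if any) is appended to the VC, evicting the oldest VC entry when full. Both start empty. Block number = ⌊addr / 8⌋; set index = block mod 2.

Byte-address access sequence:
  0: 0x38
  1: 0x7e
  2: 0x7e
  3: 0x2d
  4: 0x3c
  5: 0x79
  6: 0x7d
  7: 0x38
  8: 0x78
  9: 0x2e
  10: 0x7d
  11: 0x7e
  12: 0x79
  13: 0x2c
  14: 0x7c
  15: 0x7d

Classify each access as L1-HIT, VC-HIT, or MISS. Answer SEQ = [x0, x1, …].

SEQ = [MISS, MISS, L1-HIT, MISS, VC-HIT, VC-HIT, L1-HIT, VC-HIT, VC-HIT, VC-HIT, VC-HIT, L1-HIT, L1-HIT, VC-HIT, VC-HIT, L1-HIT]

#0 0x38→b7/s1 MISS; vc=[]
#1 0x7e→b15/s1 MISS; vc=[7]
#2 0x7e→b15/s1 L1-HIT; vc=[7]
#3 0x2d→b5/s1 MISS; vc=[7,15]
#4 0x3c→b7/s1 VC-HIT; vc=[5,15]
#5 0x79→b15/s1 VC-HIT; vc=[5,7]
#6 0x7d→b15/s1 L1-HIT; vc=[5,7]
#7 0x38→b7/s1 VC-HIT; vc=[5,15]
#8 0x78→b15/s1 VC-HIT; vc=[5,7]
#9 0x2e→b5/s1 VC-HIT; vc=[15,7]
#10 0x7d→b15/s1 VC-HIT; vc=[5,7]
#11 0x7e→b15/s1 L1-HIT; vc=[5,7]
#12 0x79→b15/s1 L1-HIT; vc=[5,7]
#13 0x2c→b5/s1 VC-HIT; vc=[15,7]
#14 0x7c→b15/s1 VC-HIT; vc=[5,7]
#15 0x7d→b15/s1 L1-HIT; vc=[5,7]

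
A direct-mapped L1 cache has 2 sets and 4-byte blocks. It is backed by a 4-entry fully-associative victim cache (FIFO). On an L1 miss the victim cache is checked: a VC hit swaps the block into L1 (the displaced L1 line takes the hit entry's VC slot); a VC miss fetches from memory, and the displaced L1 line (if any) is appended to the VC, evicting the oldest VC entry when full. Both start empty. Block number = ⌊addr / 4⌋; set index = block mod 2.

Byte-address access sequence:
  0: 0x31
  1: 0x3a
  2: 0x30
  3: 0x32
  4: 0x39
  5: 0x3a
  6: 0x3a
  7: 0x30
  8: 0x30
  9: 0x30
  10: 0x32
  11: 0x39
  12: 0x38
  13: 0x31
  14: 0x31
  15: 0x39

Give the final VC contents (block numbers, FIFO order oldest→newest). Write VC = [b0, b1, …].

0: 0x31 (blk 12, set 0) → MISS  vc=[]
1: 0x3a (blk 14, set 0) → MISS  vc=[12]
2: 0x30 (blk 12, set 0) → VC-HIT  vc=[14]
3: 0x32 (blk 12, set 0) → L1-HIT  vc=[14]
4: 0x39 (blk 14, set 0) → VC-HIT  vc=[12]
5: 0x3a (blk 14, set 0) → L1-HIT  vc=[12]
6: 0x3a (blk 14, set 0) → L1-HIT  vc=[12]
7: 0x30 (blk 12, set 0) → VC-HIT  vc=[14]
8: 0x30 (blk 12, set 0) → L1-HIT  vc=[14]
9: 0x30 (blk 12, set 0) → L1-HIT  vc=[14]
10: 0x32 (blk 12, set 0) → L1-HIT  vc=[14]
11: 0x39 (blk 14, set 0) → VC-HIT  vc=[12]
12: 0x38 (blk 14, set 0) → L1-HIT  vc=[12]
13: 0x31 (blk 12, set 0) → VC-HIT  vc=[14]
14: 0x31 (blk 12, set 0) → L1-HIT  vc=[14]
15: 0x39 (blk 14, set 0) → VC-HIT  vc=[12]

VC = [12]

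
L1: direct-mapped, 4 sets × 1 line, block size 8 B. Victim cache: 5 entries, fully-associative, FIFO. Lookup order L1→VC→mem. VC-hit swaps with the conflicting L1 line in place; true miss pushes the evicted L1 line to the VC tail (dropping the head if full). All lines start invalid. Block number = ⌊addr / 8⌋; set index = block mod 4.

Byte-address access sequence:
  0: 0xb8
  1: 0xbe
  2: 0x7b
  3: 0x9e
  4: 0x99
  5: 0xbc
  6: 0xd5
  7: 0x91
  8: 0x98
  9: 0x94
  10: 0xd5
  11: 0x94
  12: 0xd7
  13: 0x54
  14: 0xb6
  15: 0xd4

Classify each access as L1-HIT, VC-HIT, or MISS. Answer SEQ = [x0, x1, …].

SEQ = [MISS, L1-HIT, MISS, MISS, L1-HIT, VC-HIT, MISS, MISS, VC-HIT, L1-HIT, VC-HIT, VC-HIT, VC-HIT, MISS, MISS, VC-HIT]

0: 0xb8 (blk 23, set 3) → MISS  vc=[]
1: 0xbe (blk 23, set 3) → L1-HIT  vc=[]
2: 0x7b (blk 15, set 3) → MISS  vc=[23]
3: 0x9e (blk 19, set 3) → MISS  vc=[23, 15]
4: 0x99 (blk 19, set 3) → L1-HIT  vc=[23, 15]
5: 0xbc (blk 23, set 3) → VC-HIT  vc=[19, 15]
6: 0xd5 (blk 26, set 2) → MISS  vc=[19, 15]
7: 0x91 (blk 18, set 2) → MISS  vc=[19, 15, 26]
8: 0x98 (blk 19, set 3) → VC-HIT  vc=[23, 15, 26]
9: 0x94 (blk 18, set 2) → L1-HIT  vc=[23, 15, 26]
10: 0xd5 (blk 26, set 2) → VC-HIT  vc=[23, 15, 18]
11: 0x94 (blk 18, set 2) → VC-HIT  vc=[23, 15, 26]
12: 0xd7 (blk 26, set 2) → VC-HIT  vc=[23, 15, 18]
13: 0x54 (blk 10, set 2) → MISS  vc=[23, 15, 18, 26]
14: 0xb6 (blk 22, set 2) → MISS  vc=[23, 15, 18, 26, 10]
15: 0xd4 (blk 26, set 2) → VC-HIT  vc=[23, 15, 18, 22, 10]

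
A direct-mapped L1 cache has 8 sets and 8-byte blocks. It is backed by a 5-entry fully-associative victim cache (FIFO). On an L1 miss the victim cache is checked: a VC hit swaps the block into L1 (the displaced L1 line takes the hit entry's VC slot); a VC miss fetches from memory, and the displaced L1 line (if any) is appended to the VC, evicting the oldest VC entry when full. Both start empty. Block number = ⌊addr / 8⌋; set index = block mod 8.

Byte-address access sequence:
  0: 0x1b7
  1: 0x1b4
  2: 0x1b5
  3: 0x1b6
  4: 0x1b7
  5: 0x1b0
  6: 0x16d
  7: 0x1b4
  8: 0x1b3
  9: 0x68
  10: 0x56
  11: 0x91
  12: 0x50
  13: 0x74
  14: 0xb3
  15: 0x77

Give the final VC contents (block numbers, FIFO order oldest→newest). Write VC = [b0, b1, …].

  [0] addr=0x1b7 blk=54 s=6: MISS | VC []
  [1] addr=0x1b4 blk=54 s=6: L1-HIT | VC []
  [2] addr=0x1b5 blk=54 s=6: L1-HIT | VC []
  [3] addr=0x1b6 blk=54 s=6: L1-HIT | VC []
  [4] addr=0x1b7 blk=54 s=6: L1-HIT | VC []
  [5] addr=0x1b0 blk=54 s=6: L1-HIT | VC []
  [6] addr=0x16d blk=45 s=5: MISS | VC []
  [7] addr=0x1b4 blk=54 s=6: L1-HIT | VC []
  [8] addr=0x1b3 blk=54 s=6: L1-HIT | VC []
  [9] addr=0x68 blk=13 s=5: MISS | VC [45]
  [10] addr=0x56 blk=10 s=2: MISS | VC [45]
  [11] addr=0x91 blk=18 s=2: MISS | VC [45, 10]
  [12] addr=0x50 blk=10 s=2: VC-HIT | VC [45, 18]
  [13] addr=0x74 blk=14 s=6: MISS | VC [45, 18, 54]
  [14] addr=0xb3 blk=22 s=6: MISS | VC [45, 18, 54, 14]
  [15] addr=0x77 blk=14 s=6: VC-HIT | VC [45, 18, 54, 22]

VC = [45, 18, 54, 22]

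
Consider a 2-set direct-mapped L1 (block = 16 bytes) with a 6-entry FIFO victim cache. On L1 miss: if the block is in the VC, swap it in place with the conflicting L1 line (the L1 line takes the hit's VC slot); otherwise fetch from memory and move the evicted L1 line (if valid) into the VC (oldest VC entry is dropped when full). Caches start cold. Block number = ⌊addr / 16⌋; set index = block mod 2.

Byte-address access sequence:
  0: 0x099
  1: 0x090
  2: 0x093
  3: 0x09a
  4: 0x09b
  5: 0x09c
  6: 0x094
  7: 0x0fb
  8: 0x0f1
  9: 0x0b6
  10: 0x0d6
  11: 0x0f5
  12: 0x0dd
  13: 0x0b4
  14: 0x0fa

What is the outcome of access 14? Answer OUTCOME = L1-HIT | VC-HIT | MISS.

OUTCOME = VC-HIT

#0 0x99→b9/s1 MISS; vc=[]
#1 0x90→b9/s1 L1-HIT; vc=[]
#2 0x93→b9/s1 L1-HIT; vc=[]
#3 0x9a→b9/s1 L1-HIT; vc=[]
#4 0x9b→b9/s1 L1-HIT; vc=[]
#5 0x9c→b9/s1 L1-HIT; vc=[]
#6 0x94→b9/s1 L1-HIT; vc=[]
#7 0xfb→b15/s1 MISS; vc=[9]
#8 0xf1→b15/s1 L1-HIT; vc=[9]
#9 0xb6→b11/s1 MISS; vc=[9,15]
#10 0xd6→b13/s1 MISS; vc=[9,15,11]
#11 0xf5→b15/s1 VC-HIT; vc=[9,13,11]
#12 0xdd→b13/s1 VC-HIT; vc=[9,15,11]
#13 0xb4→b11/s1 VC-HIT; vc=[9,15,13]
#14 0xfa→b15/s1 VC-HIT; vc=[9,11,13]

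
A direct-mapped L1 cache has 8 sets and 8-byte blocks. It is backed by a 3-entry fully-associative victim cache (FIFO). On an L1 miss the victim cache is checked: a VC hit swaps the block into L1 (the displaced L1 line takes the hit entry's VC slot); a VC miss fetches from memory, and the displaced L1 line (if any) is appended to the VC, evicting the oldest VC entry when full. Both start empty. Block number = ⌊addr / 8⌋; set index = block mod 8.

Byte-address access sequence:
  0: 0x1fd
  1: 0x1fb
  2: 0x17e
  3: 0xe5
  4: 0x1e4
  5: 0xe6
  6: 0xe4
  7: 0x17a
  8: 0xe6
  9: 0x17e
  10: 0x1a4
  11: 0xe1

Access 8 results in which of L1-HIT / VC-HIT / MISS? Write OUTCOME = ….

  [0] addr=0x1fd blk=63 s=7: MISS | VC []
  [1] addr=0x1fb blk=63 s=7: L1-HIT | VC []
  [2] addr=0x17e blk=47 s=7: MISS | VC [63]
  [3] addr=0xe5 blk=28 s=4: MISS | VC [63]
  [4] addr=0x1e4 blk=60 s=4: MISS | VC [63, 28]
  [5] addr=0xe6 blk=28 s=4: VC-HIT | VC [63, 60]
  [6] addr=0xe4 blk=28 s=4: L1-HIT | VC [63, 60]
  [7] addr=0x17a blk=47 s=7: L1-HIT | VC [63, 60]
  [8] addr=0xe6 blk=28 s=4: L1-HIT | VC [63, 60]
  [9] addr=0x17e blk=47 s=7: L1-HIT | VC [63, 60]
  [10] addr=0x1a4 blk=52 s=4: MISS | VC [63, 60, 28]
  [11] addr=0xe1 blk=28 s=4: VC-HIT | VC [63, 60, 52]

OUTCOME = L1-HIT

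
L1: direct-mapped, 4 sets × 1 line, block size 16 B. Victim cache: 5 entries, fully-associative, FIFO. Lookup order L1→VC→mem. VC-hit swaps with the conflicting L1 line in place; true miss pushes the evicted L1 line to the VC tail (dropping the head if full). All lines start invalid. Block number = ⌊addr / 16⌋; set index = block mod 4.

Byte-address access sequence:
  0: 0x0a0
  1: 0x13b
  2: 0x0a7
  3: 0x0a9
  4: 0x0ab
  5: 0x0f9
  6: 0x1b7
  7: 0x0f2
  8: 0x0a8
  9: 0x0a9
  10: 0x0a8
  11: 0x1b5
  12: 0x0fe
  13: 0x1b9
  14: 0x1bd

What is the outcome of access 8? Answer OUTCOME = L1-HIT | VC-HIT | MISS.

0: 0xa0 (blk 10, set 2) → MISS  vc=[]
1: 0x13b (blk 19, set 3) → MISS  vc=[]
2: 0xa7 (blk 10, set 2) → L1-HIT  vc=[]
3: 0xa9 (blk 10, set 2) → L1-HIT  vc=[]
4: 0xab (blk 10, set 2) → L1-HIT  vc=[]
5: 0xf9 (blk 15, set 3) → MISS  vc=[19]
6: 0x1b7 (blk 27, set 3) → MISS  vc=[19, 15]
7: 0xf2 (blk 15, set 3) → VC-HIT  vc=[19, 27]
8: 0xa8 (blk 10, set 2) → L1-HIT  vc=[19, 27]
9: 0xa9 (blk 10, set 2) → L1-HIT  vc=[19, 27]
10: 0xa8 (blk 10, set 2) → L1-HIT  vc=[19, 27]
11: 0x1b5 (blk 27, set 3) → VC-HIT  vc=[19, 15]
12: 0xfe (blk 15, set 3) → VC-HIT  vc=[19, 27]
13: 0x1b9 (blk 27, set 3) → VC-HIT  vc=[19, 15]
14: 0x1bd (blk 27, set 3) → L1-HIT  vc=[19, 15]

OUTCOME = L1-HIT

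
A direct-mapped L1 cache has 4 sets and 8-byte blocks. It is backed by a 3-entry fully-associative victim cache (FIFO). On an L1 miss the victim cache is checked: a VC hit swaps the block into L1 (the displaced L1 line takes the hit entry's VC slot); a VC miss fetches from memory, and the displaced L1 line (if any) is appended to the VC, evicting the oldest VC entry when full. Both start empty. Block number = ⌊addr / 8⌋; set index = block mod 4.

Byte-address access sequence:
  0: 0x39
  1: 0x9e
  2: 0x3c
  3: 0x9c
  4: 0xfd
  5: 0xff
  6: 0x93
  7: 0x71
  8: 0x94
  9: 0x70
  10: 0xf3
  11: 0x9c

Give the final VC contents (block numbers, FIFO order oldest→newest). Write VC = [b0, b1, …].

#0 0x39→b7/s3 MISS; vc=[]
#1 0x9e→b19/s3 MISS; vc=[7]
#2 0x3c→b7/s3 VC-HIT; vc=[19]
#3 0x9c→b19/s3 VC-HIT; vc=[7]
#4 0xfd→b31/s3 MISS; vc=[7,19]
#5 0xff→b31/s3 L1-HIT; vc=[7,19]
#6 0x93→b18/s2 MISS; vc=[7,19]
#7 0x71→b14/s2 MISS; vc=[7,19,18]
#8 0x94→b18/s2 VC-HIT; vc=[7,19,14]
#9 0x70→b14/s2 VC-HIT; vc=[7,19,18]
#10 0xf3→b30/s2 MISS; vc=[19,18,14]
#11 0x9c→b19/s3 VC-HIT; vc=[31,18,14]

VC = [31, 18, 14]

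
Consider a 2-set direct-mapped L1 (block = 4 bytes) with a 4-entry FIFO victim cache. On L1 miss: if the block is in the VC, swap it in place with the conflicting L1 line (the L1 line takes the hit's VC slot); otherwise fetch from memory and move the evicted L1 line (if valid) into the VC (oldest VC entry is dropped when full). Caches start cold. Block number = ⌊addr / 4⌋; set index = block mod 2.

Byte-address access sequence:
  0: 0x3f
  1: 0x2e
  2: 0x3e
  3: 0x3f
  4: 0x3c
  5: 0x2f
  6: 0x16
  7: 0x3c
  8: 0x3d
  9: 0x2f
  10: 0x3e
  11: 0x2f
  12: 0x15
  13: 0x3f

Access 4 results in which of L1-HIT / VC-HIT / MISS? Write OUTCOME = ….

#0 0x3f→b15/s1 MISS; vc=[]
#1 0x2e→b11/s1 MISS; vc=[15]
#2 0x3e→b15/s1 VC-HIT; vc=[11]
#3 0x3f→b15/s1 L1-HIT; vc=[11]
#4 0x3c→b15/s1 L1-HIT; vc=[11]
#5 0x2f→b11/s1 VC-HIT; vc=[15]
#6 0x16→b5/s1 MISS; vc=[15,11]
#7 0x3c→b15/s1 VC-HIT; vc=[5,11]
#8 0x3d→b15/s1 L1-HIT; vc=[5,11]
#9 0x2f→b11/s1 VC-HIT; vc=[5,15]
#10 0x3e→b15/s1 VC-HIT; vc=[5,11]
#11 0x2f→b11/s1 VC-HIT; vc=[5,15]
#12 0x15→b5/s1 VC-HIT; vc=[11,15]
#13 0x3f→b15/s1 VC-HIT; vc=[11,5]

OUTCOME = L1-HIT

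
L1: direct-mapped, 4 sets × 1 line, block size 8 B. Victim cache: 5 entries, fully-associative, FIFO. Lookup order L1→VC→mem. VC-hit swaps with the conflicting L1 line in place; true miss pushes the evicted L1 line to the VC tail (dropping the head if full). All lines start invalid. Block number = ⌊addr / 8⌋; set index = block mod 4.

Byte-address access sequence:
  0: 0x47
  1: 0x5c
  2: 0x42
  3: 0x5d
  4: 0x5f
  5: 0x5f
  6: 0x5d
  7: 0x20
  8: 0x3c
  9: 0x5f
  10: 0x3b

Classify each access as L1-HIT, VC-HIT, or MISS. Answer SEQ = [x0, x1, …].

SEQ = [MISS, MISS, L1-HIT, L1-HIT, L1-HIT, L1-HIT, L1-HIT, MISS, MISS, VC-HIT, VC-HIT]

  [0] addr=0x47 blk=8 s=0: MISS | VC []
  [1] addr=0x5c blk=11 s=3: MISS | VC []
  [2] addr=0x42 blk=8 s=0: L1-HIT | VC []
  [3] addr=0x5d blk=11 s=3: L1-HIT | VC []
  [4] addr=0x5f blk=11 s=3: L1-HIT | VC []
  [5] addr=0x5f blk=11 s=3: L1-HIT | VC []
  [6] addr=0x5d blk=11 s=3: L1-HIT | VC []
  [7] addr=0x20 blk=4 s=0: MISS | VC [8]
  [8] addr=0x3c blk=7 s=3: MISS | VC [8, 11]
  [9] addr=0x5f blk=11 s=3: VC-HIT | VC [8, 7]
  [10] addr=0x3b blk=7 s=3: VC-HIT | VC [8, 11]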